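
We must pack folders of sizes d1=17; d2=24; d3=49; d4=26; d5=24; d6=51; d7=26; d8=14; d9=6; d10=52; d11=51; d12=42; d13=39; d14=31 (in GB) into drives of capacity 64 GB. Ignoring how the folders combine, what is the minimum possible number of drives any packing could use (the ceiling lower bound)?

Total size = 17 + 24 + 49 + 26 + 24 + 51 + 26 + 14 + 6 + 52 + 51 + 42 + 39 + 31 = 452 GB.
⌈452 / 64⌉ = 8.

8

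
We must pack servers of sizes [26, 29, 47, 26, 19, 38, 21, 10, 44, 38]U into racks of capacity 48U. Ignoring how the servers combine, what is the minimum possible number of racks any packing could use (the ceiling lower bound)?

Total size = 26 + 29 + 47 + 26 + 19 + 38 + 21 + 10 + 44 + 38 = 298U.
⌈298 / 48⌉ = 7.

7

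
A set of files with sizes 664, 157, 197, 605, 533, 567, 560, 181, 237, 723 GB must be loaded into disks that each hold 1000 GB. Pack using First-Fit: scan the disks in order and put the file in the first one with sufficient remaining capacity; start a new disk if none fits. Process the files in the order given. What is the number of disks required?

6 disks

disk 1: place 664 GB, 336 GB left
disk 1: place 157 GB, 179 GB left
disk 2: place 197 GB, 803 GB left
disk 2: place 605 GB, 198 GB left
disk 3: place 533 GB, 467 GB left
disk 4: place 567 GB, 433 GB left
disk 5: place 560 GB, 440 GB left
disk 2: place 181 GB, 17 GB left
disk 3: place 237 GB, 230 GB left
disk 6: place 723 GB, 277 GB left
Final disks: [664,157] [197,605,181] [533,237] [567] [560] [723].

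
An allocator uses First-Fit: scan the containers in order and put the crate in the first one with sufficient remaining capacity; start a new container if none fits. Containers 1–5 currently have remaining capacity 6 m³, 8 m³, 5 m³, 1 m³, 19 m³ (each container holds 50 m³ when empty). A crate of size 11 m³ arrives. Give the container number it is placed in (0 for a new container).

Containers with room: container 5 (19 m³).
The first with room is container 5.

5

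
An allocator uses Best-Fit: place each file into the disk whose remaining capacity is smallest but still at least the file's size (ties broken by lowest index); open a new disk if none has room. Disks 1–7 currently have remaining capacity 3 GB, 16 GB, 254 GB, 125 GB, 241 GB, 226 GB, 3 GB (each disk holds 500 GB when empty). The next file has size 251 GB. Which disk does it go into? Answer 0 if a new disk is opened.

Disks with room: disk 3 (254 GB).
Tightest fit is disk 3 with 254 GB free.

3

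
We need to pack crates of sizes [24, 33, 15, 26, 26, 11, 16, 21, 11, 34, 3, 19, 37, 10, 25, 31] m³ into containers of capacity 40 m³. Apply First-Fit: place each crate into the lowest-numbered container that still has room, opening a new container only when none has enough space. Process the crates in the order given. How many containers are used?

10

container 1: place 24 m³, 16 m³ left
container 2: place 33 m³, 7 m³ left
container 1: place 15 m³, 1 m³ left
container 3: place 26 m³, 14 m³ left
container 4: place 26 m³, 14 m³ left
container 3: place 11 m³, 3 m³ left
container 5: place 16 m³, 24 m³ left
container 5: place 21 m³, 3 m³ left
container 4: place 11 m³, 3 m³ left
container 6: place 34 m³, 6 m³ left
container 2: place 3 m³, 4 m³ left
container 7: place 19 m³, 21 m³ left
container 8: place 37 m³, 3 m³ left
container 7: place 10 m³, 11 m³ left
container 9: place 25 m³, 15 m³ left
container 10: place 31 m³, 9 m³ left
Final containers: [24,15] [33,3] [26,11] [26,11] [16,21] [34] [19,10] [37] [25] [31].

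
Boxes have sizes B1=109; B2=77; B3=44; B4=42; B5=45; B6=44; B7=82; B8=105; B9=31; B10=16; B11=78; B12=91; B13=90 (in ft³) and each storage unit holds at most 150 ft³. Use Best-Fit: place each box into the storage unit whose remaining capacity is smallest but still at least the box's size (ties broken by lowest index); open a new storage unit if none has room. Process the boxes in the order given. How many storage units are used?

storage unit 1: place B1 (109 ft³), 41 ft³ left
storage unit 2: place B2 (77 ft³), 73 ft³ left
storage unit 2: place B3 (44 ft³), 29 ft³ left
storage unit 3: place B4 (42 ft³), 108 ft³ left
storage unit 3: place B5 (45 ft³), 63 ft³ left
storage unit 3: place B6 (44 ft³), 19 ft³ left
storage unit 4: place B7 (82 ft³), 68 ft³ left
storage unit 5: place B8 (105 ft³), 45 ft³ left
storage unit 1: place B9 (31 ft³), 10 ft³ left
storage unit 3: place B10 (16 ft³), 3 ft³ left
storage unit 6: place B11 (78 ft³), 72 ft³ left
storage unit 7: place B12 (91 ft³), 59 ft³ left
storage unit 8: place B13 (90 ft³), 60 ft³ left

8 storage units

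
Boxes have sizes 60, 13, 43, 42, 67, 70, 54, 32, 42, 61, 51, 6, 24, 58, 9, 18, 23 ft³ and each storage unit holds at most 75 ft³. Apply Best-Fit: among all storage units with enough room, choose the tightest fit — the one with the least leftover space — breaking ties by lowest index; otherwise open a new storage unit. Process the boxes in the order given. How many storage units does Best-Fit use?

Put 60 ft³ in storage unit 1; 15 ft³ remain.
Put 13 ft³ in storage unit 1; 2 ft³ remain.
Put 43 ft³ in storage unit 2; 32 ft³ remain.
Put 42 ft³ in storage unit 3; 33 ft³ remain.
Put 67 ft³ in storage unit 4; 8 ft³ remain.
Put 70 ft³ in storage unit 5; 5 ft³ remain.
Put 54 ft³ in storage unit 6; 21 ft³ remain.
Put 32 ft³ in storage unit 2; 0 ft³ remain.
Put 42 ft³ in storage unit 7; 33 ft³ remain.
Put 61 ft³ in storage unit 8; 14 ft³ remain.
Put 51 ft³ in storage unit 9; 24 ft³ remain.
Put 6 ft³ in storage unit 4; 2 ft³ remain.
Put 24 ft³ in storage unit 9; 0 ft³ remain.
Put 58 ft³ in storage unit 10; 17 ft³ remain.
Put 9 ft³ in storage unit 8; 5 ft³ remain.
Put 18 ft³ in storage unit 6; 3 ft³ remain.
Put 23 ft³ in storage unit 3; 10 ft³ remain.
Final storage units: [60,13] [43,32] [42,23] [67,6] [70] [54,18] [42] [61,9] [51,24] [58].

10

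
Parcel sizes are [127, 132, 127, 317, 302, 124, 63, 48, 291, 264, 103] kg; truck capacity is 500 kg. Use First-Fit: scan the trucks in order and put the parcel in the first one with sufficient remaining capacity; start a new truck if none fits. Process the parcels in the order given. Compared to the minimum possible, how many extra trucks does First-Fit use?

1

First-Fit: [127,132,127,63,48] [317,124] [302,103] [291] [264] → 5 trucks.
Total size 1898 kg; any packing needs at least ⌈1898/500⌉ = 4 trucks.
An optimal packing achieves that bound: [317,132,48] [302,127,63] [291,127] [264,124,103] → 4 trucks.
Excess: 5 − 4 = 1.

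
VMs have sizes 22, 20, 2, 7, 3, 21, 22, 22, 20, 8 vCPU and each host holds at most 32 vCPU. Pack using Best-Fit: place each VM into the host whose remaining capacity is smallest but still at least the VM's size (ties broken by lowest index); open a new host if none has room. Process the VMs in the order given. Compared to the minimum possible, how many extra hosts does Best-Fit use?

Best-Fit: [22,2,7] [20,3,8] [21] [22] [22] [20] → 6 hosts.
6 VMs exceed 16 vCPU (half the capacity), and no two of those can share a host, so at least 6 hosts are needed.
So 6 is already optimal.

0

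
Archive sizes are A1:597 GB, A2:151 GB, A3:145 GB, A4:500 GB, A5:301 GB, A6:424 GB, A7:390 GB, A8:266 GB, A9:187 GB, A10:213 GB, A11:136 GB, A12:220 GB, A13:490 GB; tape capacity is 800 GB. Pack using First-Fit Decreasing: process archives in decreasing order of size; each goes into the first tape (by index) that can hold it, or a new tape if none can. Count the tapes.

6

Sorted descending: 597, 500, 490, 424, 390, 301, 266, 220, 213, 187, 151, 145, 136.
Put 597 GB in tape 1; 203 GB remain.
Put 500 GB in tape 2; 300 GB remain.
Put 490 GB in tape 3; 310 GB remain.
Put 424 GB in tape 4; 376 GB remain.
Put 390 GB in tape 5; 410 GB remain.
Put 301 GB in tape 3; 9 GB remain.
Put 266 GB in tape 2; 34 GB remain.
Put 220 GB in tape 4; 156 GB remain.
Put 213 GB in tape 5; 197 GB remain.
Put 187 GB in tape 1; 16 GB remain.
Put 151 GB in tape 4; 5 GB remain.
Put 145 GB in tape 5; 52 GB remain.
Put 136 GB in tape 6; 664 GB remain.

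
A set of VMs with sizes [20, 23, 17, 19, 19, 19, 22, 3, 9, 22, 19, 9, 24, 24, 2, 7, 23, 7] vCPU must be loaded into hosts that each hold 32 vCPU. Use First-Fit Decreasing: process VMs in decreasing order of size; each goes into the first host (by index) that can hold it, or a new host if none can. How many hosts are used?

12 hosts

Sorted descending: 24, 24, 23, 23, 22, 22, 20, 19, 19, 19, 19, 17, 9, 9, 7, 7, 3, 2.
host 1: place 24 vCPU, 8 vCPU left
host 2: place 24 vCPU, 8 vCPU left
host 3: place 23 vCPU, 9 vCPU left
host 4: place 23 vCPU, 9 vCPU left
host 5: place 22 vCPU, 10 vCPU left
host 6: place 22 vCPU, 10 vCPU left
host 7: place 20 vCPU, 12 vCPU left
host 8: place 19 vCPU, 13 vCPU left
host 9: place 19 vCPU, 13 vCPU left
host 10: place 19 vCPU, 13 vCPU left
host 11: place 19 vCPU, 13 vCPU left
host 12: place 17 vCPU, 15 vCPU left
host 3: place 9 vCPU, 0 vCPU left
host 4: place 9 vCPU, 0 vCPU left
host 1: place 7 vCPU, 1 vCPU left
host 2: place 7 vCPU, 1 vCPU left
host 5: place 3 vCPU, 7 vCPU left
host 5: place 2 vCPU, 5 vCPU left
Final hosts: [24,7] [24,7] [23,9] [23,9] [22,3,2] [22] [20] [19] [19] [19] [19] [17].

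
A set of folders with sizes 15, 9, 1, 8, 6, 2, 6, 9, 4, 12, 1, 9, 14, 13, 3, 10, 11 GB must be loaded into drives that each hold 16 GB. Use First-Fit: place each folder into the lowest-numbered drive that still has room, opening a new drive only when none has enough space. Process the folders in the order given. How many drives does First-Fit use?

15 GB → drive 1 (remaining 1 GB)
9 GB → drive 2 (remaining 7 GB)
1 GB → drive 1 (remaining 0 GB)
8 GB → drive 3 (remaining 8 GB)
6 GB → drive 2 (remaining 1 GB)
2 GB → drive 3 (remaining 6 GB)
6 GB → drive 3 (remaining 0 GB)
9 GB → drive 4 (remaining 7 GB)
4 GB → drive 4 (remaining 3 GB)
12 GB → drive 5 (remaining 4 GB)
1 GB → drive 2 (remaining 0 GB)
9 GB → drive 6 (remaining 7 GB)
14 GB → drive 7 (remaining 2 GB)
13 GB → drive 8 (remaining 3 GB)
3 GB → drive 4 (remaining 0 GB)
10 GB → drive 9 (remaining 6 GB)
11 GB → drive 10 (remaining 5 GB)

10 drives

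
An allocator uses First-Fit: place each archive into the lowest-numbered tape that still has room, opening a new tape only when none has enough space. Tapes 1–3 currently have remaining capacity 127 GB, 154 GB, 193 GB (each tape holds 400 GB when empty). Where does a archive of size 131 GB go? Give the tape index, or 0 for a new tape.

Tapes with room: tape 2 (154 GB), tape 3 (193 GB).
The first with room is tape 2.

2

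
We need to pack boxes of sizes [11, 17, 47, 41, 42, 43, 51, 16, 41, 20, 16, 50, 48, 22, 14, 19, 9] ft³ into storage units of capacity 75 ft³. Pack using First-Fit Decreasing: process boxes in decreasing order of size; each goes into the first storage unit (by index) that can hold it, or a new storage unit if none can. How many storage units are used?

8 storage units

Sorted descending: 51, 50, 48, 47, 43, 42, 41, 41, 22, 20, 19, 17, 16, 16, 14, 11, 9.
51 ft³ → storage unit 1 (remaining 24 ft³)
50 ft³ → storage unit 2 (remaining 25 ft³)
48 ft³ → storage unit 3 (remaining 27 ft³)
47 ft³ → storage unit 4 (remaining 28 ft³)
43 ft³ → storage unit 5 (remaining 32 ft³)
42 ft³ → storage unit 6 (remaining 33 ft³)
41 ft³ → storage unit 7 (remaining 34 ft³)
41 ft³ → storage unit 8 (remaining 34 ft³)
22 ft³ → storage unit 1 (remaining 2 ft³)
20 ft³ → storage unit 2 (remaining 5 ft³)
19 ft³ → storage unit 3 (remaining 8 ft³)
17 ft³ → storage unit 4 (remaining 11 ft³)
16 ft³ → storage unit 5 (remaining 16 ft³)
16 ft³ → storage unit 5 (remaining 0 ft³)
14 ft³ → storage unit 6 (remaining 19 ft³)
11 ft³ → storage unit 4 (remaining 0 ft³)
9 ft³ → storage unit 6 (remaining 10 ft³)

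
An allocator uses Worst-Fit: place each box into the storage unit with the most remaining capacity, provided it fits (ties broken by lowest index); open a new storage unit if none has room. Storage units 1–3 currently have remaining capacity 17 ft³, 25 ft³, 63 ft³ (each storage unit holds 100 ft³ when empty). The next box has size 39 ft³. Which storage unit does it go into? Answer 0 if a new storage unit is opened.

Storage units with room: storage unit 3 (63 ft³).
Most room is storage unit 3 with 63 ft³ free.

3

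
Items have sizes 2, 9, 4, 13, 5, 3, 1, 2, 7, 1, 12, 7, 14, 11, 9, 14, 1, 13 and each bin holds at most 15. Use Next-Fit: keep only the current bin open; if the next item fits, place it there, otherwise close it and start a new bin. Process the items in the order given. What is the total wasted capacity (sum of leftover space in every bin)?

37

2 → bin 1 (remaining 13)
9 → bin 1 (remaining 4)
4 → bin 1 (remaining 0)
13 → bin 2 (remaining 2)
5 → bin 3 (remaining 10)
3 → bin 3 (remaining 7)
1 → bin 3 (remaining 6)
2 → bin 3 (remaining 4)
7 → bin 4 (remaining 8)
1 → bin 4 (remaining 7)
12 → bin 5 (remaining 3)
7 → bin 6 (remaining 8)
14 → bin 7 (remaining 1)
11 → bin 8 (remaining 4)
9 → bin 9 (remaining 6)
14 → bin 10 (remaining 1)
1 → bin 10 (remaining 0)
13 → bin 11 (remaining 2)
11 bins × 15 = 165; used 128; unused 37.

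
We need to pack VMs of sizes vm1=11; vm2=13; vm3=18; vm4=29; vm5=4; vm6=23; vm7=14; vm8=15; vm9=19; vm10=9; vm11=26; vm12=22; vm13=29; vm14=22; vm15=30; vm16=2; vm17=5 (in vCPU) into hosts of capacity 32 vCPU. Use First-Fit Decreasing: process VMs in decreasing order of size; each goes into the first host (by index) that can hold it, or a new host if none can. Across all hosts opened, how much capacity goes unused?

29

Sorted descending: 30, 29, 29, 26, 23, 22, 22, 19, 18, 15, 14, 13, 11, 9, 5, 4, 2.
Put 30 vCPU in host 1; 2 vCPU remain.
Put 29 vCPU in host 2; 3 vCPU remain.
Put 29 vCPU in host 3; 3 vCPU remain.
Put 26 vCPU in host 4; 6 vCPU remain.
Put 23 vCPU in host 5; 9 vCPU remain.
Put 22 vCPU in host 6; 10 vCPU remain.
Put 22 vCPU in host 7; 10 vCPU remain.
Put 19 vCPU in host 8; 13 vCPU remain.
Put 18 vCPU in host 9; 14 vCPU remain.
Put 15 vCPU in host 10; 17 vCPU remain.
Put 14 vCPU in host 9; 0 vCPU remain.
Put 13 vCPU in host 8; 0 vCPU remain.
Put 11 vCPU in host 10; 6 vCPU remain.
Put 9 vCPU in host 5; 0 vCPU remain.
Put 5 vCPU in host 4; 1 vCPU remain.
Put 4 vCPU in host 6; 6 vCPU remain.
Put 2 vCPU in host 1; 0 vCPU remain.
10 hosts × 32 vCPU = 320 vCPU; used 291 vCPU; unused 29 vCPU.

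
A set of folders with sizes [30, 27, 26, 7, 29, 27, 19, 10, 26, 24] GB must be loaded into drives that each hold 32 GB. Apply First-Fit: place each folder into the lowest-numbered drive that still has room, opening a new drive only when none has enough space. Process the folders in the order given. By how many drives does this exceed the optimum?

First-Fit: [30] [27] [26] [7,19] [29] [27] [10] [26] [24] → 9 drives.
Total size 225 GB; any packing needs at least ⌈225/32⌉ = 8 drives.
An optimal packing achieves that bound: [30] [29] [27] [27] [26] [26] [24,7] [19,10] → 8 drives.
Excess: 9 − 8 = 1.

1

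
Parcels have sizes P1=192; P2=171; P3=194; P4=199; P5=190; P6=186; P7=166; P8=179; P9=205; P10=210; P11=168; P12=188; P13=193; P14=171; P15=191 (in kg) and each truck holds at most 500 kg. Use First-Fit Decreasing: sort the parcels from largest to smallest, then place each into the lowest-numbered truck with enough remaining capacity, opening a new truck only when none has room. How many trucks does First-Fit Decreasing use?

Sorted descending: 210, 205, 199, 194, 193, 192, 191, 190, 188, 186, 179, 171, 171, 168, 166.
Put 210 kg in truck 1; 290 kg remain.
Put 205 kg in truck 1; 85 kg remain.
Put 199 kg in truck 2; 301 kg remain.
Put 194 kg in truck 2; 107 kg remain.
Put 193 kg in truck 3; 307 kg remain.
Put 192 kg in truck 3; 115 kg remain.
Put 191 kg in truck 4; 309 kg remain.
Put 190 kg in truck 4; 119 kg remain.
Put 188 kg in truck 5; 312 kg remain.
Put 186 kg in truck 5; 126 kg remain.
Put 179 kg in truck 6; 321 kg remain.
Put 171 kg in truck 6; 150 kg remain.
Put 171 kg in truck 7; 329 kg remain.
Put 168 kg in truck 7; 161 kg remain.
Put 166 kg in truck 8; 334 kg remain.

8 trucks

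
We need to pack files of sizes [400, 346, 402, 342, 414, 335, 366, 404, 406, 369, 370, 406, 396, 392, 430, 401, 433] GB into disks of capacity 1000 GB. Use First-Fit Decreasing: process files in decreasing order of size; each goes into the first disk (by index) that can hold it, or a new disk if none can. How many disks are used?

Sorted descending: 433, 430, 414, 406, 406, 404, 402, 401, 400, 396, 392, 370, 369, 366, 346, 342, 335.
433 GB → disk 1 (remaining 567 GB)
430 GB → disk 1 (remaining 137 GB)
414 GB → disk 2 (remaining 586 GB)
406 GB → disk 2 (remaining 180 GB)
406 GB → disk 3 (remaining 594 GB)
404 GB → disk 3 (remaining 190 GB)
402 GB → disk 4 (remaining 598 GB)
401 GB → disk 4 (remaining 197 GB)
400 GB → disk 5 (remaining 600 GB)
396 GB → disk 5 (remaining 204 GB)
392 GB → disk 6 (remaining 608 GB)
370 GB → disk 6 (remaining 238 GB)
369 GB → disk 7 (remaining 631 GB)
366 GB → disk 7 (remaining 265 GB)
346 GB → disk 8 (remaining 654 GB)
342 GB → disk 8 (remaining 312 GB)
335 GB → disk 9 (remaining 665 GB)
Final disks: [433,430] [414,406] [406,404] [402,401] [400,396] [392,370] [369,366] [346,342] [335].

9 disks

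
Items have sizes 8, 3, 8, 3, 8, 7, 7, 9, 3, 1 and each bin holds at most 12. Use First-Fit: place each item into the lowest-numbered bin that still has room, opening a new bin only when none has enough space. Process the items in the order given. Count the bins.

6

Put 8 in bin 1; 4 remain.
Put 3 in bin 1; 1 remain.
Put 8 in bin 2; 4 remain.
Put 3 in bin 2; 1 remain.
Put 8 in bin 3; 4 remain.
Put 7 in bin 4; 5 remain.
Put 7 in bin 5; 5 remain.
Put 9 in bin 6; 3 remain.
Put 3 in bin 3; 1 remain.
Put 1 in bin 1; 0 remain.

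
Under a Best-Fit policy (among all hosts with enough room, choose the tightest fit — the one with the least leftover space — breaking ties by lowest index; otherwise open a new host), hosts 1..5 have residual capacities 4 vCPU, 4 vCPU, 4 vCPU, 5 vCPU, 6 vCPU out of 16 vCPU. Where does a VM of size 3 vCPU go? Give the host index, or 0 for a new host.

1

Hosts with room: host 1 (4 vCPU), host 2 (4 vCPU), host 3 (4 vCPU), host 4 (5 vCPU), host 5 (6 vCPU).
Tightest fit is host 1 with 4 vCPU free.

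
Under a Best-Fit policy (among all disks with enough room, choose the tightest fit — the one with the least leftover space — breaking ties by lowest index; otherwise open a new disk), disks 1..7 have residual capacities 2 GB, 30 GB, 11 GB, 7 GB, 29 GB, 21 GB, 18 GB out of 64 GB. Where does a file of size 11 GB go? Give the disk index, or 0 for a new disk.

Disks with room: disk 2 (30 GB), disk 3 (11 GB), disk 5 (29 GB), disk 6 (21 GB), disk 7 (18 GB).
Tightest fit is disk 3 with 11 GB free.

3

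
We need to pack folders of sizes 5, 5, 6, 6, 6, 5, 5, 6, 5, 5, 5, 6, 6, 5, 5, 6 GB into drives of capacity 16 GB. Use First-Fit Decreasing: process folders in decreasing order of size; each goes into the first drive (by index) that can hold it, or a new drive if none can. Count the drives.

7

Sorted descending: 6, 6, 6, 6, 6, 6, 6, 5, 5, 5, 5, 5, 5, 5, 5, 5.
6 GB → drive 1 (remaining 10 GB)
6 GB → drive 1 (remaining 4 GB)
6 GB → drive 2 (remaining 10 GB)
6 GB → drive 2 (remaining 4 GB)
6 GB → drive 3 (remaining 10 GB)
6 GB → drive 3 (remaining 4 GB)
6 GB → drive 4 (remaining 10 GB)
5 GB → drive 4 (remaining 5 GB)
5 GB → drive 4 (remaining 0 GB)
5 GB → drive 5 (remaining 11 GB)
5 GB → drive 5 (remaining 6 GB)
5 GB → drive 5 (remaining 1 GB)
5 GB → drive 6 (remaining 11 GB)
5 GB → drive 6 (remaining 6 GB)
5 GB → drive 6 (remaining 1 GB)
5 GB → drive 7 (remaining 11 GB)
Final drives: [6,6] [6,6] [6,6] [6,5,5] [5,5,5] [5,5,5] [5].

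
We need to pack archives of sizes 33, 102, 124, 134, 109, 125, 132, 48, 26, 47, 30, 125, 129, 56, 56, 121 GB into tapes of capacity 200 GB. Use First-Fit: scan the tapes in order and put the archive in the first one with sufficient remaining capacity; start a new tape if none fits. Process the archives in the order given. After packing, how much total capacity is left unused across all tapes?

403

tape 1: place 33 GB, 167 GB left
tape 1: place 102 GB, 65 GB left
tape 2: place 124 GB, 76 GB left
tape 3: place 134 GB, 66 GB left
tape 4: place 109 GB, 91 GB left
tape 5: place 125 GB, 75 GB left
tape 6: place 132 GB, 68 GB left
tape 1: place 48 GB, 17 GB left
tape 2: place 26 GB, 50 GB left
tape 2: place 47 GB, 3 GB left
tape 3: place 30 GB, 36 GB left
tape 7: place 125 GB, 75 GB left
tape 8: place 129 GB, 71 GB left
tape 4: place 56 GB, 35 GB left
tape 5: place 56 GB, 19 GB left
tape 9: place 121 GB, 79 GB left
9 tapes × 200 GB = 1800 GB; used 1397 GB; unused 403 GB.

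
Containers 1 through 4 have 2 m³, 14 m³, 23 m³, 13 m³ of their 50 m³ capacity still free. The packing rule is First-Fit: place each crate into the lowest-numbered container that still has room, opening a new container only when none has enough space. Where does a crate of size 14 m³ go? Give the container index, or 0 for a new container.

Containers with room: container 2 (14 m³), container 3 (23 m³).
The first with room is container 2.

2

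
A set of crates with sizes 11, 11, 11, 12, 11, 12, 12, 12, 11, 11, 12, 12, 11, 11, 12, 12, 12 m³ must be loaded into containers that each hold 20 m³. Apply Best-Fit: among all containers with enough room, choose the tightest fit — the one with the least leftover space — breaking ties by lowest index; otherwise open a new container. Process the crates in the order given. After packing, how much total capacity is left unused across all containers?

144

11 m³ → container 1 (remaining 9 m³)
11 m³ → container 2 (remaining 9 m³)
11 m³ → container 3 (remaining 9 m³)
12 m³ → container 4 (remaining 8 m³)
11 m³ → container 5 (remaining 9 m³)
12 m³ → container 6 (remaining 8 m³)
12 m³ → container 7 (remaining 8 m³)
12 m³ → container 8 (remaining 8 m³)
11 m³ → container 9 (remaining 9 m³)
11 m³ → container 10 (remaining 9 m³)
12 m³ → container 11 (remaining 8 m³)
12 m³ → container 12 (remaining 8 m³)
11 m³ → container 13 (remaining 9 m³)
11 m³ → container 14 (remaining 9 m³)
12 m³ → container 15 (remaining 8 m³)
12 m³ → container 16 (remaining 8 m³)
12 m³ → container 17 (remaining 8 m³)
17 containers × 20 m³ = 340 m³; used 196 m³; unused 144 m³.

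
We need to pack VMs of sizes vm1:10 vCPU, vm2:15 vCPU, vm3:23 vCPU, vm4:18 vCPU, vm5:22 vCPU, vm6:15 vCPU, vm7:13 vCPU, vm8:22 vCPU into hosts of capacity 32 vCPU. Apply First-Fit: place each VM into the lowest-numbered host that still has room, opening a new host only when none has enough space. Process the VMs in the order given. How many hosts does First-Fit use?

6 hosts

host 1: place vm1 (10 vCPU), 22 vCPU left
host 1: place vm2 (15 vCPU), 7 vCPU left
host 2: place vm3 (23 vCPU), 9 vCPU left
host 3: place vm4 (18 vCPU), 14 vCPU left
host 4: place vm5 (22 vCPU), 10 vCPU left
host 5: place vm6 (15 vCPU), 17 vCPU left
host 3: place vm7 (13 vCPU), 1 vCPU left
host 6: place vm8 (22 vCPU), 10 vCPU left
Final hosts: [10,15] [23] [18,13] [22] [15] [22].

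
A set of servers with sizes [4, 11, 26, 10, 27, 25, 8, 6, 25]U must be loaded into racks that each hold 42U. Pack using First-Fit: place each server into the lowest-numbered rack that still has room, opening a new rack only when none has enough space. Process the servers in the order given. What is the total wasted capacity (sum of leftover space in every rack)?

26

Put 4U in rack 1; 38U remain.
Put 11U in rack 1; 27U remain.
Put 26U in rack 1; 1U remain.
Put 10U in rack 2; 32U remain.
Put 27U in rack 2; 5U remain.
Put 25U in rack 3; 17U remain.
Put 8U in rack 3; 9U remain.
Put 6U in rack 3; 3U remain.
Put 25U in rack 4; 17U remain.
4 racks × 42U = 168U; used 142U; unused 26U.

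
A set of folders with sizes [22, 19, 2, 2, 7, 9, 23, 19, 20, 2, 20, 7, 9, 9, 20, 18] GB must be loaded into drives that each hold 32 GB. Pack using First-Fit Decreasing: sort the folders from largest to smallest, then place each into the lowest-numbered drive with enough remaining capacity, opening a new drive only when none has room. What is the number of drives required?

8

Sorted descending: 23, 22, 20, 20, 20, 19, 19, 18, 9, 9, 9, 7, 7, 2, 2, 2.
23 GB → drive 1 (remaining 9 GB)
22 GB → drive 2 (remaining 10 GB)
20 GB → drive 3 (remaining 12 GB)
20 GB → drive 4 (remaining 12 GB)
20 GB → drive 5 (remaining 12 GB)
19 GB → drive 6 (remaining 13 GB)
19 GB → drive 7 (remaining 13 GB)
18 GB → drive 8 (remaining 14 GB)
9 GB → drive 1 (remaining 0 GB)
9 GB → drive 2 (remaining 1 GB)
9 GB → drive 3 (remaining 3 GB)
7 GB → drive 4 (remaining 5 GB)
7 GB → drive 5 (remaining 5 GB)
2 GB → drive 3 (remaining 1 GB)
2 GB → drive 4 (remaining 3 GB)
2 GB → drive 4 (remaining 1 GB)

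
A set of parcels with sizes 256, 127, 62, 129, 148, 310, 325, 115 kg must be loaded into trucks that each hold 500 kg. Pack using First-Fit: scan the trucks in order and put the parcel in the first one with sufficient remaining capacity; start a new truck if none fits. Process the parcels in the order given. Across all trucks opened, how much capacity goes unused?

truck 1: place 256 kg, 244 kg left
truck 1: place 127 kg, 117 kg left
truck 1: place 62 kg, 55 kg left
truck 2: place 129 kg, 371 kg left
truck 2: place 148 kg, 223 kg left
truck 3: place 310 kg, 190 kg left
truck 4: place 325 kg, 175 kg left
truck 2: place 115 kg, 108 kg left
4 trucks × 500 kg = 2000 kg; used 1472 kg; unused 528 kg.

528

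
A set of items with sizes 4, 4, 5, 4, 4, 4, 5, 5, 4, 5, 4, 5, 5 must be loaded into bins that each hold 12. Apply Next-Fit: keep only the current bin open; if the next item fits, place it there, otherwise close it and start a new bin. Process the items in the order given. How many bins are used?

7

bin 1: place 4, 8 left
bin 1: place 4, 4 left
bin 2: place 5, 7 left
bin 2: place 4, 3 left
bin 3: place 4, 8 left
bin 3: place 4, 4 left
bin 4: place 5, 7 left
bin 4: place 5, 2 left
bin 5: place 4, 8 left
bin 5: place 5, 3 left
bin 6: place 4, 8 left
bin 6: place 5, 3 left
bin 7: place 5, 7 left
Final bins: [4,4] [5,4] [4,4] [5,5] [4,5] [4,5] [5].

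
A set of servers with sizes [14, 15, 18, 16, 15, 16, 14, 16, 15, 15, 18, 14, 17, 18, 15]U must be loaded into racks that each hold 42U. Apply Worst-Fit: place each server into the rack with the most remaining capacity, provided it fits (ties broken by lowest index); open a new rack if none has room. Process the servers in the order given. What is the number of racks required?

rack 1: place 14U, 28U left
rack 1: place 15U, 13U left
rack 2: place 18U, 24U left
rack 2: place 16U, 8U left
rack 3: place 15U, 27U left
rack 3: place 16U, 11U left
rack 4: place 14U, 28U left
rack 4: place 16U, 12U left
rack 5: place 15U, 27U left
rack 5: place 15U, 12U left
rack 6: place 18U, 24U left
rack 6: place 14U, 10U left
rack 7: place 17U, 25U left
rack 7: place 18U, 7U left
rack 8: place 15U, 27U left

8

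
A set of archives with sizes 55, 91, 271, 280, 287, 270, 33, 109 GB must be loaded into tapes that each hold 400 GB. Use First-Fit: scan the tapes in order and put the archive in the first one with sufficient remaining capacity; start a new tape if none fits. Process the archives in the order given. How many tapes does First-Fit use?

5

tape 1: place 55 GB, 345 GB left
tape 1: place 91 GB, 254 GB left
tape 2: place 271 GB, 129 GB left
tape 3: place 280 GB, 120 GB left
tape 4: place 287 GB, 113 GB left
tape 5: place 270 GB, 130 GB left
tape 1: place 33 GB, 221 GB left
tape 1: place 109 GB, 112 GB left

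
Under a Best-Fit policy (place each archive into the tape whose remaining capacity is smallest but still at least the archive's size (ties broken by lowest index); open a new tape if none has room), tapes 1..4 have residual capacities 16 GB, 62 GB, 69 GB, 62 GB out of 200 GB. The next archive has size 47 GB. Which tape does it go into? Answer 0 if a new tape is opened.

Tapes with room: tape 2 (62 GB), tape 3 (69 GB), tape 4 (62 GB).
Tightest fit is tape 2 with 62 GB free.

2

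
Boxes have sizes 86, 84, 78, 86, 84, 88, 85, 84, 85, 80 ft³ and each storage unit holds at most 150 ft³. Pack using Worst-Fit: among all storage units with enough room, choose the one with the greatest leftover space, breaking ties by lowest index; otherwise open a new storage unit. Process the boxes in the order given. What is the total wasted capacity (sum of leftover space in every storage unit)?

660

Put 86 ft³ in storage unit 1; 64 ft³ remain.
Put 84 ft³ in storage unit 2; 66 ft³ remain.
Put 78 ft³ in storage unit 3; 72 ft³ remain.
Put 86 ft³ in storage unit 4; 64 ft³ remain.
Put 84 ft³ in storage unit 5; 66 ft³ remain.
Put 88 ft³ in storage unit 6; 62 ft³ remain.
Put 85 ft³ in storage unit 7; 65 ft³ remain.
Put 84 ft³ in storage unit 8; 66 ft³ remain.
Put 85 ft³ in storage unit 9; 65 ft³ remain.
Put 80 ft³ in storage unit 10; 70 ft³ remain.
10 storage units × 150 ft³ = 1500 ft³; used 840 ft³; unused 660 ft³.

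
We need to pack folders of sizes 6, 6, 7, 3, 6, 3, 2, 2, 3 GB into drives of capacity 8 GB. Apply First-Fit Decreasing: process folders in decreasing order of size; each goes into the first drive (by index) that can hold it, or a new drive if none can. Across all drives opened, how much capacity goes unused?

10

Sorted descending: 7, 6, 6, 6, 3, 3, 3, 2, 2.
Put 7 GB in drive 1; 1 GB remain.
Put 6 GB in drive 2; 2 GB remain.
Put 6 GB in drive 3; 2 GB remain.
Put 6 GB in drive 4; 2 GB remain.
Put 3 GB in drive 5; 5 GB remain.
Put 3 GB in drive 5; 2 GB remain.
Put 3 GB in drive 6; 5 GB remain.
Put 2 GB in drive 2; 0 GB remain.
Put 2 GB in drive 3; 0 GB remain.
6 drives × 8 GB = 48 GB; used 38 GB; unused 10 GB.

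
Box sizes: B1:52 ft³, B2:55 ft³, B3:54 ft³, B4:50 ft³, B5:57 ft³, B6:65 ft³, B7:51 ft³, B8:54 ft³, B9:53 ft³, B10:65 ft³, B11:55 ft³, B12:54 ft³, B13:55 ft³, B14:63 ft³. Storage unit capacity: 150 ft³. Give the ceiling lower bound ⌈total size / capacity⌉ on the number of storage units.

6

Total size = 52 + 55 + 54 + 50 + 57 + 65 + 51 + 54 + 53 + 65 + 55 + 54 + 55 + 63 = 783 ft³.
⌈783 / 150⌉ = 6.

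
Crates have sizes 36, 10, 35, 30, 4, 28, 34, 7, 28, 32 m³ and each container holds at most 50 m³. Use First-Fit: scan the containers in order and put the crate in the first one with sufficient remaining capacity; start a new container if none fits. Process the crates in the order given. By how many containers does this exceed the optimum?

0

First-Fit: [36,10,4] [35,7] [30] [28] [34] [28] [32] → 7 containers.
7 crates exceed 25 m³ (half the capacity), and no two of those can share a container, so at least 7 containers are needed.
So 7 is already optimal.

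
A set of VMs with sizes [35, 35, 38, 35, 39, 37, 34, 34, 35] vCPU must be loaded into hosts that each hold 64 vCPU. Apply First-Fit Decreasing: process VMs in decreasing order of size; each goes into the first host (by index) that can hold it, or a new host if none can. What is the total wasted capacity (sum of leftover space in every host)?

254

Sorted descending: 39, 38, 37, 35, 35, 35, 35, 34, 34.
39 vCPU → host 1 (remaining 25 vCPU)
38 vCPU → host 2 (remaining 26 vCPU)
37 vCPU → host 3 (remaining 27 vCPU)
35 vCPU → host 4 (remaining 29 vCPU)
35 vCPU → host 5 (remaining 29 vCPU)
35 vCPU → host 6 (remaining 29 vCPU)
35 vCPU → host 7 (remaining 29 vCPU)
34 vCPU → host 8 (remaining 30 vCPU)
34 vCPU → host 9 (remaining 30 vCPU)
9 hosts × 64 vCPU = 576 vCPU; used 322 vCPU; unused 254 vCPU.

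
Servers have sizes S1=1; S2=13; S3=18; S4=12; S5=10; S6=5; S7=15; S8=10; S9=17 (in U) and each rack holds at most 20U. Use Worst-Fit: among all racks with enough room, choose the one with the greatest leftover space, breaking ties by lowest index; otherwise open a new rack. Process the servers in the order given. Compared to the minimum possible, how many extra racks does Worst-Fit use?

1

Worst-Fit: [1,13] [18] [12] [10,5] [15] [10] [17] → 7 racks.
Total size 101U; any packing needs at least ⌈101/20⌉ = 6 racks.
An optimal packing achieves that bound: [18,1] [17] [15,5] [13] [12] [10,10] → 6 racks.
Excess: 7 − 6 = 1.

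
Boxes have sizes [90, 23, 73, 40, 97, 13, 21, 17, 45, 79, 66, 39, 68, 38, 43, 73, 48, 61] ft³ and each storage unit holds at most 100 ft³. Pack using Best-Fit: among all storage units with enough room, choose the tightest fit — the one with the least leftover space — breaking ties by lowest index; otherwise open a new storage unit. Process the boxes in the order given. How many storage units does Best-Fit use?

90 ft³ → storage unit 1 (remaining 10 ft³)
23 ft³ → storage unit 2 (remaining 77 ft³)
73 ft³ → storage unit 2 (remaining 4 ft³)
40 ft³ → storage unit 3 (remaining 60 ft³)
97 ft³ → storage unit 4 (remaining 3 ft³)
13 ft³ → storage unit 3 (remaining 47 ft³)
21 ft³ → storage unit 3 (remaining 26 ft³)
17 ft³ → storage unit 3 (remaining 9 ft³)
45 ft³ → storage unit 5 (remaining 55 ft³)
79 ft³ → storage unit 6 (remaining 21 ft³)
66 ft³ → storage unit 7 (remaining 34 ft³)
39 ft³ → storage unit 5 (remaining 16 ft³)
68 ft³ → storage unit 8 (remaining 32 ft³)
38 ft³ → storage unit 9 (remaining 62 ft³)
43 ft³ → storage unit 9 (remaining 19 ft³)
73 ft³ → storage unit 10 (remaining 27 ft³)
48 ft³ → storage unit 11 (remaining 52 ft³)
61 ft³ → storage unit 12 (remaining 39 ft³)
Final storage units: [90] [23,73] [40,13,21,17] [97] [45,39] [79] [66] [68] [38,43] [73] [48] [61].

12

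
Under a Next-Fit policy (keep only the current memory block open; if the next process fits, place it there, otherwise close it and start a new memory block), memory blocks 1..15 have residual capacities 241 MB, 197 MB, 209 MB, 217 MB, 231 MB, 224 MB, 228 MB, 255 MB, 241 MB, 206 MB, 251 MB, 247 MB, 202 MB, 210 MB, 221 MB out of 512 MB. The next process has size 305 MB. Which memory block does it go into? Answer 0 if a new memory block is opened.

Next-Fit only looks at memory block 15, which has 221 MB free.
305 MB does not fit, so a new memory block is opened.

0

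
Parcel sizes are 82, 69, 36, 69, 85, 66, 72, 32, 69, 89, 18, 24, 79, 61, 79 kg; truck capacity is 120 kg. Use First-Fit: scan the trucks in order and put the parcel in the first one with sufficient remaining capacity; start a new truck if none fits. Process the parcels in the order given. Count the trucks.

82 kg → truck 1 (remaining 38 kg)
69 kg → truck 2 (remaining 51 kg)
36 kg → truck 1 (remaining 2 kg)
69 kg → truck 3 (remaining 51 kg)
85 kg → truck 4 (remaining 35 kg)
66 kg → truck 5 (remaining 54 kg)
72 kg → truck 6 (remaining 48 kg)
32 kg → truck 2 (remaining 19 kg)
69 kg → truck 7 (remaining 51 kg)
89 kg → truck 8 (remaining 31 kg)
18 kg → truck 2 (remaining 1 kg)
24 kg → truck 3 (remaining 27 kg)
79 kg → truck 9 (remaining 41 kg)
61 kg → truck 10 (remaining 59 kg)
79 kg → truck 11 (remaining 41 kg)

11 trucks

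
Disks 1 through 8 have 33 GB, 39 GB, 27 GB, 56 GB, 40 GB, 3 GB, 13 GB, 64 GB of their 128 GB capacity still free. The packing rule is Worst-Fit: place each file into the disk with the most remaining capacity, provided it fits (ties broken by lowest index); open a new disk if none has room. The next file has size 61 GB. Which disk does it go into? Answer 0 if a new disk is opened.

Disks with room: disk 8 (64 GB).
Most room is disk 8 with 64 GB free.

8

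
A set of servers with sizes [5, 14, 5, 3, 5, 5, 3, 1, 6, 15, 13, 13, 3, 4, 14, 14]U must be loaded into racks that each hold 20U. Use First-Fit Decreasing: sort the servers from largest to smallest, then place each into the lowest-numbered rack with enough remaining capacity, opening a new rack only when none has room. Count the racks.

7

Sorted descending: 15, 14, 14, 14, 13, 13, 6, 5, 5, 5, 5, 4, 3, 3, 3, 1.
15U → rack 1 (remaining 5U)
14U → rack 2 (remaining 6U)
14U → rack 3 (remaining 6U)
14U → rack 4 (remaining 6U)
13U → rack 5 (remaining 7U)
13U → rack 6 (remaining 7U)
6U → rack 2 (remaining 0U)
5U → rack 1 (remaining 0U)
5U → rack 3 (remaining 1U)
5U → rack 4 (remaining 1U)
5U → rack 5 (remaining 2U)
4U → rack 6 (remaining 3U)
3U → rack 6 (remaining 0U)
3U → rack 7 (remaining 17U)
3U → rack 7 (remaining 14U)
1U → rack 3 (remaining 0U)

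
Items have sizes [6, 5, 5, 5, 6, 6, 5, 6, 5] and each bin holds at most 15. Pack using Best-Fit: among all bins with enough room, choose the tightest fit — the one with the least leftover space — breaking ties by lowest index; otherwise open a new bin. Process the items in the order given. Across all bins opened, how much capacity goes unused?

11

bin 1: place 6, 9 left
bin 1: place 5, 4 left
bin 2: place 5, 10 left
bin 2: place 5, 5 left
bin 3: place 6, 9 left
bin 3: place 6, 3 left
bin 2: place 5, 0 left
bin 4: place 6, 9 left
bin 4: place 5, 4 left
4 bins × 15 = 60; used 49; unused 11.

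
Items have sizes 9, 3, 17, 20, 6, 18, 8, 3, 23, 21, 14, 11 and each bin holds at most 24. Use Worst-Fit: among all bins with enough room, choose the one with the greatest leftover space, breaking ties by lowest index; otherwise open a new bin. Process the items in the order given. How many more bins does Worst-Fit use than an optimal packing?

Worst-Fit: [9,3,6] [17] [20] [18] [8,3,11] [23] [21] [14] → 8 bins.
Total size 153; any packing needs at least ⌈153/24⌉ = 7 bins.
An optimal packing achieves that bound: [23] [21,3] [20,3] [18,6] [17] [14,9] [11,8] → 7 bins.
Excess: 8 − 7 = 1.

1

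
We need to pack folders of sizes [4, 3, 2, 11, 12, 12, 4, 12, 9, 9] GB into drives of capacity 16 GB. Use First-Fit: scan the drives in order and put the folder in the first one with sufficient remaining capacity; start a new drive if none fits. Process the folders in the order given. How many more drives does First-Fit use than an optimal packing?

1

First-Fit: [4,3,2,4] [11] [12] [12] [12] [9] [9] → 7 drives.
6 folders exceed 8 GB (half the capacity), and no two of those can share a drive, so at least 6 drives are needed.
An optimal packing achieves that bound: [12,4] [12,4] [12,3] [11,2] [9] [9] → 6 drives.
Excess: 7 − 6 = 1.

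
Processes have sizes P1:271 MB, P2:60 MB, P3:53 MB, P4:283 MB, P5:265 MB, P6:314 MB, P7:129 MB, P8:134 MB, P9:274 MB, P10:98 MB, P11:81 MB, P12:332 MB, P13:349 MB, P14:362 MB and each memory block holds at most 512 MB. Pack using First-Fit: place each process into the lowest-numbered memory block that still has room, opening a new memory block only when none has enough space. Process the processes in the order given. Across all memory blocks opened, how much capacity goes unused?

1091

memory block 1: place P1 (271 MB), 241 MB left
memory block 1: place P2 (60 MB), 181 MB left
memory block 1: place P3 (53 MB), 128 MB left
memory block 2: place P4 (283 MB), 229 MB left
memory block 3: place P5 (265 MB), 247 MB left
memory block 4: place P6 (314 MB), 198 MB left
memory block 2: place P7 (129 MB), 100 MB left
memory block 3: place P8 (134 MB), 113 MB left
memory block 5: place P9 (274 MB), 238 MB left
memory block 1: place P10 (98 MB), 30 MB left
memory block 2: place P11 (81 MB), 19 MB left
memory block 6: place P12 (332 MB), 180 MB left
memory block 7: place P13 (349 MB), 163 MB left
memory block 8: place P14 (362 MB), 150 MB left
8 memory blocks × 512 MB = 4096 MB; used 3005 MB; unused 1091 MB.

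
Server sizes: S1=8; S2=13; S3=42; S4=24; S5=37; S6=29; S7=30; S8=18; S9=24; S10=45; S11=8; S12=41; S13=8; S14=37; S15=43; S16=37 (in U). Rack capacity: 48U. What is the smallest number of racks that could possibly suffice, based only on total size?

10

Total size = 8 + 13 + 42 + 24 + 37 + 29 + 30 + 18 + 24 + 45 + 8 + 41 + 8 + 37 + 43 + 37 = 444U.
⌈444 / 48⌉ = 10.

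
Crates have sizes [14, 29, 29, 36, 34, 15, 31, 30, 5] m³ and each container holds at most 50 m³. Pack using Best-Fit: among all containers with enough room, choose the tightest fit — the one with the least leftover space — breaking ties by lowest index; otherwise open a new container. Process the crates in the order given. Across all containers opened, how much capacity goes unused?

77

container 1: place 14 m³, 36 m³ left
container 1: place 29 m³, 7 m³ left
container 2: place 29 m³, 21 m³ left
container 3: place 36 m³, 14 m³ left
container 4: place 34 m³, 16 m³ left
container 4: place 15 m³, 1 m³ left
container 5: place 31 m³, 19 m³ left
container 6: place 30 m³, 20 m³ left
container 1: place 5 m³, 2 m³ left
6 containers × 50 m³ = 300 m³; used 223 m³; unused 77 m³.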